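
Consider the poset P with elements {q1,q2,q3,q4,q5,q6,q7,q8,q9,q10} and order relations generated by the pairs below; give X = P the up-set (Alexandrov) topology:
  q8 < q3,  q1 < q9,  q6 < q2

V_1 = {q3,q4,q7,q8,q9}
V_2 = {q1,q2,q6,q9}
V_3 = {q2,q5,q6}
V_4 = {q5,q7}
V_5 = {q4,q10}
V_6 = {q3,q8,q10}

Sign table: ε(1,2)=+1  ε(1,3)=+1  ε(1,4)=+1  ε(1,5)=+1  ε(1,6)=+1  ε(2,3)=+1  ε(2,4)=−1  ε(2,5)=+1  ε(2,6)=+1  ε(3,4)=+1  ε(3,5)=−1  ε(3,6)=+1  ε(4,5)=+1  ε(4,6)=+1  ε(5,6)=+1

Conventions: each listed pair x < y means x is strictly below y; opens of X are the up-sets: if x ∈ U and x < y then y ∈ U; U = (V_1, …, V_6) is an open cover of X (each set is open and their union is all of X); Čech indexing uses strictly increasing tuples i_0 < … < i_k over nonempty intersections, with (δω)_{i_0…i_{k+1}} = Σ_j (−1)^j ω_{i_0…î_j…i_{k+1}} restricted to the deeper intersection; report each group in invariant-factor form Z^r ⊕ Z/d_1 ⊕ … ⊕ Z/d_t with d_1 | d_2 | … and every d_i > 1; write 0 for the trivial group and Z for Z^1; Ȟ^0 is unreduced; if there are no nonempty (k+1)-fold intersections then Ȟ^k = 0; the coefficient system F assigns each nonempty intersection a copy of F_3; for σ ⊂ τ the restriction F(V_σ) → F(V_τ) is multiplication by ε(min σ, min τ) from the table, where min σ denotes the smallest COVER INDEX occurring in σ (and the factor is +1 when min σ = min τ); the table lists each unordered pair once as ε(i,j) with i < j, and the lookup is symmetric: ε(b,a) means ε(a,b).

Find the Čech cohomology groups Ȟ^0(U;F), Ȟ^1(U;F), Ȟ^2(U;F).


Ȟ^0(U;F) ≅ Z/3; Ȟ^1(U;F) ≅ Z/3 ⊕ Z/3; Ȟ^2(U;F) ≅ 0

nonempty intersections:
  V12={q9} V14={q7} V15={q4} V16={q3,q8} V23={q2,q6} V34={q5} V56={q10}
C dims 6,7; δ0: rk_F3 5
Ȟ^0: (6−5)−0=1 ⇒ Z/3
Ȟ^1: (7−0)−5=2 ⇒ Z/3 ⊕ Z/3
Ȟ^2: (0−0)−0=0 ⇒ 0


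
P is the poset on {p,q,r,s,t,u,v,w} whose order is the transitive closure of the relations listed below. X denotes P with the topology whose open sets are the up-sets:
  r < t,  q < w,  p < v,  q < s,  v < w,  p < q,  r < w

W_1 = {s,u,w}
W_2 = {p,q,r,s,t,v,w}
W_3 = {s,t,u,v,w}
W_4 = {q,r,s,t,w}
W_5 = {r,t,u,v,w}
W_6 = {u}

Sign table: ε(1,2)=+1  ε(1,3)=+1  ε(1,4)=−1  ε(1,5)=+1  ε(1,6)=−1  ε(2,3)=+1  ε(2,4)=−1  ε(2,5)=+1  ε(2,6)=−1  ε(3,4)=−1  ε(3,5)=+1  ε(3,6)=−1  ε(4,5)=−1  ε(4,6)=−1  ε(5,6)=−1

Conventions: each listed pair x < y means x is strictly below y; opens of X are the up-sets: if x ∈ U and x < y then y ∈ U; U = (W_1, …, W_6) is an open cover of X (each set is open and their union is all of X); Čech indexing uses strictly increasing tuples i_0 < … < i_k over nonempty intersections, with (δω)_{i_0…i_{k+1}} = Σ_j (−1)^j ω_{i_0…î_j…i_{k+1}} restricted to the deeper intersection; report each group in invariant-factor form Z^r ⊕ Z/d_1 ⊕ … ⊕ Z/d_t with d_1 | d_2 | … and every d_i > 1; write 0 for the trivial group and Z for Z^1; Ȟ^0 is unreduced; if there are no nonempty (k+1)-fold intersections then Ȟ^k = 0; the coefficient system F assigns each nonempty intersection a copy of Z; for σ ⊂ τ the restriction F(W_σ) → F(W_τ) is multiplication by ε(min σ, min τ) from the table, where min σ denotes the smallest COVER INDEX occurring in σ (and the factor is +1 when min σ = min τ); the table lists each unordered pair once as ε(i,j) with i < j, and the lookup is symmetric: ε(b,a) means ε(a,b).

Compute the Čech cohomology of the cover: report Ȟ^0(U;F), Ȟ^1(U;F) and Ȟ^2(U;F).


nonempty intersections:
  W12={s,w} W13={s,u,w} W14={s,w} W15={u,w} W16={u} W23={s,t,v,w} W24={q,r,s,t,w} W25={r,t,v,w} W34={s,t,w} W35={t,u,v,w} W36={u} W45={r,t,w} W56={u}
  W123={s,w} W124={s,w} W125={w} W134={s,w} W135={u,w} W136={u} W145={w} W156={u} W234={s,t,w} W235={t,v,w} W245={r,t,w} W345={t,w} W356={u}
  W1234={s,w} W1235={w} W1245={w} W1345={w} W1356={u} W2345={t,w}
  W12345={w}
C dims 6,13,13,6; δ0: rk 5, SNF 1^5; δ1: rk 8, SNF 1^8; δ2: rk 5, SNF 1^5
Ȟ^0: (6−5)−0=1 ⇒ Z
Ȟ^1: (13−8)−5=0 ⇒ 0
Ȟ^2: (13−5)−8=0 ⇒ 0

Ȟ^0 = Z, Ȟ^1 = 0 and Ȟ^2 = 0


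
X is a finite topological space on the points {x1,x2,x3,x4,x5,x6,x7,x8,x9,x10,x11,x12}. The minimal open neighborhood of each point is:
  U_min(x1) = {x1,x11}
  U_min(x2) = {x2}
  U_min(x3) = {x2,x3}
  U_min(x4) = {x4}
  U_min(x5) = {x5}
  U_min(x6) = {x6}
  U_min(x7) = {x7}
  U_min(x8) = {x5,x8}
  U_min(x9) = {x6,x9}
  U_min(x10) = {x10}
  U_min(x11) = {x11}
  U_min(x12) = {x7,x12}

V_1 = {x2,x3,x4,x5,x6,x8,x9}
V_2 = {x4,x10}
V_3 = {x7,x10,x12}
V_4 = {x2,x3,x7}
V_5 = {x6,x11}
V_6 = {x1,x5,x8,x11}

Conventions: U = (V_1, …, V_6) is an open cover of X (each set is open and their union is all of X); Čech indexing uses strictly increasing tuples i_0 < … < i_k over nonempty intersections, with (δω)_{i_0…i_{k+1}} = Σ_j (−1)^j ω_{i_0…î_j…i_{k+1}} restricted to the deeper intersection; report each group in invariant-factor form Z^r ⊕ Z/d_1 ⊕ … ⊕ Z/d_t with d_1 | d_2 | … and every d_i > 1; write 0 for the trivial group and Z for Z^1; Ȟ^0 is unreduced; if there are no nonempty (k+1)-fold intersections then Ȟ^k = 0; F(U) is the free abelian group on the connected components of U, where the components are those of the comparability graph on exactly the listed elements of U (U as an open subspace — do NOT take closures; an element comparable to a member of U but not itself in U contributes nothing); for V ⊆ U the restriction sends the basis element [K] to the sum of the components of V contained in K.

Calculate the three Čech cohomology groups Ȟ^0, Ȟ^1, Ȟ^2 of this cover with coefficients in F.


Ȟ^0(U;F) ≅ Z^7; Ȟ^1(U;F) ≅ 0; Ȟ^2(U;F) ≅ 0

nonempty intersections:
  V12={x4} V14={x2,x3} V15={x6} V16={x5,x8} V23={x10} V34={x7} V56={x11}
components per intersection:
  V1: {x2,x3} {x4} {x5,x8} {x6,x9}
  V2: {x4} {x10}
  V3: {x7,x12} {x10}
  V4: {x2,x3} {x7}
  V5: {x6} {x11}
  V6: {x1,x11} {x5,x8}
  V12: {x4}
  V14: {x2,x3}
  V15: {x6}
  V16: {x5,x8}
  V23: {x10}
  V34: {x7}
  V56: {x11}
C dims 14,7; δ0: rk 7, SNF 1^7
Ȟ^0: (14−7)−0=7 ⇒ Z^7
Ȟ^1: (7−0)−7=0 ⇒ 0
Ȟ^2: (0−0)−0=0 ⇒ 0


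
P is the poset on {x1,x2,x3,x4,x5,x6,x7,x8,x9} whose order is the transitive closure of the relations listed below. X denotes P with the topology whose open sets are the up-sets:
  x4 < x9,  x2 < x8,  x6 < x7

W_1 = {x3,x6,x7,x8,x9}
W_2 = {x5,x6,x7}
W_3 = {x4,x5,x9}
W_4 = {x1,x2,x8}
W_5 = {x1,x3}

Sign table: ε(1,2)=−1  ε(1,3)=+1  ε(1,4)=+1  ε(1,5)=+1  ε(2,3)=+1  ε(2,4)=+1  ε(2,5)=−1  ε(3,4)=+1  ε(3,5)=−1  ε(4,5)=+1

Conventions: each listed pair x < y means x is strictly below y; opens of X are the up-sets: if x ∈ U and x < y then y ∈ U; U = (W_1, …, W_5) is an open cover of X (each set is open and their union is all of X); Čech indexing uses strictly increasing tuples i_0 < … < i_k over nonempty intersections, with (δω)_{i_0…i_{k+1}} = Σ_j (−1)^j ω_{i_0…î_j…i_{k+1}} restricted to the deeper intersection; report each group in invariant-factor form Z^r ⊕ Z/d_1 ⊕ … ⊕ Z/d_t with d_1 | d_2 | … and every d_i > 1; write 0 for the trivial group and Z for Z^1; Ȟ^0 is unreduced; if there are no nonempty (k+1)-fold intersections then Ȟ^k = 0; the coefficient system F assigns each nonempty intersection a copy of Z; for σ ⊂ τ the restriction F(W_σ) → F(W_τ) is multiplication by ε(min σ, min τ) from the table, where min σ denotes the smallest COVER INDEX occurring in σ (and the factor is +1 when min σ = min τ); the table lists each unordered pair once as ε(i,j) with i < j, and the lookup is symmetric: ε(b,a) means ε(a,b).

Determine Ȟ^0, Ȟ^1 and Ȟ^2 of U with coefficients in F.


Ȟ^0 ≅ 0, Ȟ^1 ≅ Z ⊕ Z/2 and Ȟ^2 ≅ 0

intersection data:
  W12={x6,x7} W13={x9} W14={x8} W15={x3} W23={x5} W45={x1}
C dims 5,6; δ0: rk 5, SNF 1^4·2
Ȟ^0 = (5 − 5) − 0 = 0, so Ȟ^0 ≅ 0
Ȟ^1 = (6 − 0) − 5 = 1 plus torsion [2], so Ȟ^1 ≅ Z ⊕ Z/2
Ȟ^2 = (0 − 0) − 0 = 0, so Ȟ^2 ≅ 0


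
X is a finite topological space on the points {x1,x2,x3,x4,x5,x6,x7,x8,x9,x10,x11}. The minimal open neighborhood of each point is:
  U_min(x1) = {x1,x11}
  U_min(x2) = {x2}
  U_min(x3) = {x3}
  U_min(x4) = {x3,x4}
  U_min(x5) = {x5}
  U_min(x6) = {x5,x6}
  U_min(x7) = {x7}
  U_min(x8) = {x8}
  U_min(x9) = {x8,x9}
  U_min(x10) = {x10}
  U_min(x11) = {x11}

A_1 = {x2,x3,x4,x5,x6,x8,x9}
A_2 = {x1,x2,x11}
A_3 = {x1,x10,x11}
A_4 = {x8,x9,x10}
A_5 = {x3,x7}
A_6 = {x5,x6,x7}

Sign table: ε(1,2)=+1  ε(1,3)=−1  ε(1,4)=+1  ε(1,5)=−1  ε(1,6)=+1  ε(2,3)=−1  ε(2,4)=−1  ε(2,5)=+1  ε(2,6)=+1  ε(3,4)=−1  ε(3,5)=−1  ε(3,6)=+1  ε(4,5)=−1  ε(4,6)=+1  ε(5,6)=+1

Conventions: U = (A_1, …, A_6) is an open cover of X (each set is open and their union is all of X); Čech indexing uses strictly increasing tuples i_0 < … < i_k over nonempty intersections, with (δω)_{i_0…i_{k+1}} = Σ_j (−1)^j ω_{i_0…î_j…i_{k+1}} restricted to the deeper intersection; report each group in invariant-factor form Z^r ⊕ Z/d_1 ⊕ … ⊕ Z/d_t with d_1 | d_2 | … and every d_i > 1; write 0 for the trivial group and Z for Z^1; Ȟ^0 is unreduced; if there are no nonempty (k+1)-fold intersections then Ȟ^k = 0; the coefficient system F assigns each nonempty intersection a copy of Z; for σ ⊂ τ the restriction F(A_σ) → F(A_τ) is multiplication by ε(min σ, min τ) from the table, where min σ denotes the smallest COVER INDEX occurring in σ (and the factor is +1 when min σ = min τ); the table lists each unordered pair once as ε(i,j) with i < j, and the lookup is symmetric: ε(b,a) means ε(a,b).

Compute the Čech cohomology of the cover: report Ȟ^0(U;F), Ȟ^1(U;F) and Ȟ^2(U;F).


nonempty overlaps:
  A12={x2} A14={x8,x9} A15={x3} A16={x5,x6} A23={x1,x11} A34={x10} A56={x7}
C dims 6,7; δ0: rk 6, SNF 1^5·2
degree 0: 6−6−0 = 0 → Ȟ^0 ≅ 0
degree 1: 7−0−6 = 1 plus torsion [2] → Ȟ^1 ≅ Z ⊕ Z/2
degree 2: 0−0−0 = 0 → Ȟ^2 ≅ 0

Ȟ^0 = 0, Ȟ^1 = Z ⊕ Z/2, Ȟ^2 = 0


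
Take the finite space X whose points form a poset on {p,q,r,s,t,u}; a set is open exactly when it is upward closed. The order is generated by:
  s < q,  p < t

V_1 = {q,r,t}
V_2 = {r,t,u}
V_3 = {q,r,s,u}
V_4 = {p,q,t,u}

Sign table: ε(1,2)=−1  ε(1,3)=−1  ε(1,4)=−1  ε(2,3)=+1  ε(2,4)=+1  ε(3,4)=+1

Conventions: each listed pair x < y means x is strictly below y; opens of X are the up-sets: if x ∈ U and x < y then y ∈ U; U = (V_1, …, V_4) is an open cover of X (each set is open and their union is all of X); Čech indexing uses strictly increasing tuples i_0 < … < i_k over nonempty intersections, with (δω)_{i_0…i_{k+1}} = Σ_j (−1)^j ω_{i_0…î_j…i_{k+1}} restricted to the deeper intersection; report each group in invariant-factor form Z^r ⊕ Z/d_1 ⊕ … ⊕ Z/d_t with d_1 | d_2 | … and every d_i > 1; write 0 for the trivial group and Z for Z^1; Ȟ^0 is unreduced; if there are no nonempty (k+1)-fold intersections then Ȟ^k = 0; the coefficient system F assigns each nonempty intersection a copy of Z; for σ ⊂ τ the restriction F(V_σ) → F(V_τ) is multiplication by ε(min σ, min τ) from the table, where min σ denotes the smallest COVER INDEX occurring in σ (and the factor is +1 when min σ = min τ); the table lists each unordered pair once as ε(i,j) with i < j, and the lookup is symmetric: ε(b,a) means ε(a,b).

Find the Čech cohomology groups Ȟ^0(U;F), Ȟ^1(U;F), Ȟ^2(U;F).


Ȟ^0 = Z, Ȟ^1 = 0, Ȟ^2 = Z

cover nerve:
  V12={r,t} V13={q,r} V14={q,t} V23={r,u} V24={t,u} V34={q,u}
  V123={r} V124={t} V134={q} V234={u}
C dims 4,6,4; δ0: rk 3, SNF 1^3; δ1: rk 3, SNF 1^3
Ȟ^0: (4−3)−0=1 ⇒ Z
Ȟ^1: (6−3)−3=0 ⇒ 0
Ȟ^2: (4−0)−3=1 ⇒ Z


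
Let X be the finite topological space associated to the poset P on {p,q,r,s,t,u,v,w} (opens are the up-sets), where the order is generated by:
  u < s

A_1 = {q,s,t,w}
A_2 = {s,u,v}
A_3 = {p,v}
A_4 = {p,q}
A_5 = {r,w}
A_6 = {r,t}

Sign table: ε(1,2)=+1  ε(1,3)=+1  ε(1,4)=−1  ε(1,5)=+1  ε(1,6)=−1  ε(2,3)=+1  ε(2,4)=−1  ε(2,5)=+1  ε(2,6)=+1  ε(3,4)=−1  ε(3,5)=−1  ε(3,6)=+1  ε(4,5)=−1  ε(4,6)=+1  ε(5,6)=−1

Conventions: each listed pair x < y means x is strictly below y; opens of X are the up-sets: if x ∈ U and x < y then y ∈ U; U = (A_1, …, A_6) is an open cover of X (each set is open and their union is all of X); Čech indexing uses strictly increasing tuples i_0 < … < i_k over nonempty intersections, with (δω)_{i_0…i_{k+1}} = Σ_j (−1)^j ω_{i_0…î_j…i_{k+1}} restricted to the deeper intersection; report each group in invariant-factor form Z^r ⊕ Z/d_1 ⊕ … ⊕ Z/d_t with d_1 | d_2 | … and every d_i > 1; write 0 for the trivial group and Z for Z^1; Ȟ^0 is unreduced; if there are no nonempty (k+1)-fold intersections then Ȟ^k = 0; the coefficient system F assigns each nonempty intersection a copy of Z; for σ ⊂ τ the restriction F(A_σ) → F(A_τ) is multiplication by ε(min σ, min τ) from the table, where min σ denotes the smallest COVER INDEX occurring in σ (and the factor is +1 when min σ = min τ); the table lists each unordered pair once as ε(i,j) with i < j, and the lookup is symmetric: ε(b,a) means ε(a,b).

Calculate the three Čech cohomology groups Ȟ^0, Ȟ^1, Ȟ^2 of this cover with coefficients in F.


nerve simplices:
  A12={s} A14={q} A15={w} A16={t} A23={v} A34={p} A56={r}
C dims 6,7; δ0: rk 5, SNF 1^5
degree 0: 6−5−0 = 1 → Ȟ^0 ≅ Z
degree 1: 7−0−5 = 2 → Ȟ^1 ≅ Z^2
degree 2: 0−0−0 = 0 → Ȟ^2 ≅ 0

Ȟ^0 = Z; Ȟ^1 = Z^2; Ȟ^2 = 0


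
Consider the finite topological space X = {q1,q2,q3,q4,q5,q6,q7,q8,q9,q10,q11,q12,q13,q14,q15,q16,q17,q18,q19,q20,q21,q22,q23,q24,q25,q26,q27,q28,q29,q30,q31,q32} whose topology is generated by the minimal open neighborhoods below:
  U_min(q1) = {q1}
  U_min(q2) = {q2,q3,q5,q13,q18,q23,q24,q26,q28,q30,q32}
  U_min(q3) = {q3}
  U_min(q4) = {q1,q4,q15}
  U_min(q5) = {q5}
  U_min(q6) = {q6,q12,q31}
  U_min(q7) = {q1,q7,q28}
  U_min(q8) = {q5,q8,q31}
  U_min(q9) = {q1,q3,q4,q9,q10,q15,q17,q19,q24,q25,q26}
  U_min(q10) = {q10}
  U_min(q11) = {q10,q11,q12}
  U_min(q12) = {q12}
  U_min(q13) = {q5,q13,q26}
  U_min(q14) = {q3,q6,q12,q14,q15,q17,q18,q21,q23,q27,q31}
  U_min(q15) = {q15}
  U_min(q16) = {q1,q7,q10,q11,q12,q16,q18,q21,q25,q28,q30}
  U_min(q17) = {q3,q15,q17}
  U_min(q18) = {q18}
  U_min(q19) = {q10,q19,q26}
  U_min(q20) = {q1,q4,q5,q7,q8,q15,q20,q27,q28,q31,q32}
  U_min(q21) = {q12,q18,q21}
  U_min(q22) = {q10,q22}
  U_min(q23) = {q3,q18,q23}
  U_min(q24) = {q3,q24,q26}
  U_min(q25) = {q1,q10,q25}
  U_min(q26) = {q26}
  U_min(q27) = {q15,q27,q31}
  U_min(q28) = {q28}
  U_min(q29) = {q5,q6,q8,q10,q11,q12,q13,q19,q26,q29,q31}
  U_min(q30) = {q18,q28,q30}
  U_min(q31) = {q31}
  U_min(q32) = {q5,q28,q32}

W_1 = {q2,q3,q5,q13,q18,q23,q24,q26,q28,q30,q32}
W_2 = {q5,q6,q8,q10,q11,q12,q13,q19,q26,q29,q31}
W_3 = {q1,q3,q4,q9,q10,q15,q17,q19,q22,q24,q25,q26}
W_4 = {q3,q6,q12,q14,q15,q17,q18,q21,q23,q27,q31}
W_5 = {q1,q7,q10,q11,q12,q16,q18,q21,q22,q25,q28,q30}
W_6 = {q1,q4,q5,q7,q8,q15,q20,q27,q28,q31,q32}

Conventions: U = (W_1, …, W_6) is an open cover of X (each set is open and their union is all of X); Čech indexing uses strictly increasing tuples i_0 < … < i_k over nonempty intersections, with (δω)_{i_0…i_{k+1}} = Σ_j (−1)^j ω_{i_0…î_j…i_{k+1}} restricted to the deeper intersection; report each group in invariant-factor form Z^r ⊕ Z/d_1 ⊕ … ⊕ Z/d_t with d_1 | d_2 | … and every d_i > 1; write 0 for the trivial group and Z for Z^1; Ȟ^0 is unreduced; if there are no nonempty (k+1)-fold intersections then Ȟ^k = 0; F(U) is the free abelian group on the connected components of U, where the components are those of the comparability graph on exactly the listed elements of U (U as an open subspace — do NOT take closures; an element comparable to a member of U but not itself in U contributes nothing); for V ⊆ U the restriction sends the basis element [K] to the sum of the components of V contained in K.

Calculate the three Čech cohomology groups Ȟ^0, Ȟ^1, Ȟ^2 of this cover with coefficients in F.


Ȟ^0 = Z, Ȟ^1 = 0, Ȟ^2 = Z/2

nerve of the cover:
  W12={q5,q13,q26} W13={q3,q24,q26} W14={q3,q18,q23} W15={q18,q28,q30} W16={q5,q28,q32} W23={q10,q19,q26} W24={q6,q12,q31} W25={q10,q11,q12} W26={q5,q8,q31} W34={q3,q15,q17} W35={q1,q10,q22,q25} W36={q1,q4,q15} W45={q12,q18,q21} W46={q15,q27,q31} W56={q1,q7,q28}
  W123={q26} W126={q5} W134={q3} W145={q18} W156={q28} W235={q10} W245={q12} W246={q31} W346={q15} W356={q1}
components per intersection:
  W1: {q2,q3,q5,q13,q18,q23,q24,q26,q28,q30,q32}
  W2: {q5,q6,q8,q10,q11,q12,q13,q19,q26,q29,q31}
  W3: {q1,q3,q4,q9,q10,q15,q17,q19,q22,q24,q25,q26}
  W4: {q3,q6,q12,q14,q15,q17,q18,q21,q23,q27,q31}
  W5: {q1,q7,q10,q11,q12,q16,q18,q21,q22,q25,q28,q30}
  W6: {q1,q4,q5,q7,q8,q15,q20,q27,q28,q31,q32}
  W12: {q5,q13,q26}
  W13: {q3,q24,q26}
  W14: {q3,q18,q23}
  W15: {q18,q28,q30}
  W16: {q5,q28,q32}
  W23: {q10,q19,q26}
  W24: {q6,q12,q31}
  W25: {q10,q11,q12}
  W26: {q5,q8,q31}
  W34: {q3,q15,q17}
  W35: {q1,q10,q22,q25}
  W36: {q1,q4,q15}
  W45: {q12,q18,q21}
  W46: {q15,q27,q31}
  W56: {q1,q7,q28}
  W123: {q26}
  W126: {q5}
  W134: {q3}
  W145: {q18}
  W156: {q28}
  W235: {q10}
  W245: {q12}
  W246: {q31}
  W346: {q15}
  W356: {q1}
C dims 6,15,10; δ0: rk 5, SNF 1^5; δ1: rk 10, SNF 1^9·2
Ȟ^0 = (6 − 5) − 0 = 1, so Ȟ^0 ≅ Z
Ȟ^1 = (15 − 10) − 5 = 0, so Ȟ^1 ≅ 0
Ȟ^2 = (10 − 0) − 10 = 0 plus torsion [2], so Ȟ^2 ≅ Z/2


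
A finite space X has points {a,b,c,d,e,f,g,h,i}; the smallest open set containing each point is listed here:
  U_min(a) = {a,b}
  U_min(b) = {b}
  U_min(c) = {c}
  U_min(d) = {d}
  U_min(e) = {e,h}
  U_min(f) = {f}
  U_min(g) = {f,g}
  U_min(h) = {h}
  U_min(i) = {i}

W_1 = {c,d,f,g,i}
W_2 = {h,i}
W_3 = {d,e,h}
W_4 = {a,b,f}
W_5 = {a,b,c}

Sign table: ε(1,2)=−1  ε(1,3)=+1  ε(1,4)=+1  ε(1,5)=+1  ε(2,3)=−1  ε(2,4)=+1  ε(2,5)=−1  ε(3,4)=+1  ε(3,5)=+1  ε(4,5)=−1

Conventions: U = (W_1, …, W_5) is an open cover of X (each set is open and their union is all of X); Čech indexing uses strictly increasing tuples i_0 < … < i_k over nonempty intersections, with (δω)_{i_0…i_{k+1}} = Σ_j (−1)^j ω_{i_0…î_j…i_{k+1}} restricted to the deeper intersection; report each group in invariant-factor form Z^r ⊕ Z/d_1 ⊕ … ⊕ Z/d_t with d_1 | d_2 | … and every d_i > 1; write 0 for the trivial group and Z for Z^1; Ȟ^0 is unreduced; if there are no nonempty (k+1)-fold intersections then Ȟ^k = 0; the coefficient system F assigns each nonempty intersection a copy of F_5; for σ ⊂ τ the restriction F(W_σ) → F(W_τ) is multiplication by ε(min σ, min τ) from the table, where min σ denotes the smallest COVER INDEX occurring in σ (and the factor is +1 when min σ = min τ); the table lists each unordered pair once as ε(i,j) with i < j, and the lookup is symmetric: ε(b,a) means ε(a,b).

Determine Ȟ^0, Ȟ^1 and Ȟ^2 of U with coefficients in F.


Ȟ^0(U;F) ≅ 0; Ȟ^1(U;F) ≅ Z/5; Ȟ^2(U;F) ≅ 0

nonempty overlaps:
  W12={i} W13={d} W14={f} W15={c} W23={h} W45={a,b}
C dims 5,6; δ0: rk_F5 5
degree 0: 5−5−0 = 0 → Ȟ^0 ≅ 0
degree 1: 6−0−5 = 1 → Ȟ^1 ≅ Z/5
degree 2: 0−0−0 = 0 → Ȟ^2 ≅ 0


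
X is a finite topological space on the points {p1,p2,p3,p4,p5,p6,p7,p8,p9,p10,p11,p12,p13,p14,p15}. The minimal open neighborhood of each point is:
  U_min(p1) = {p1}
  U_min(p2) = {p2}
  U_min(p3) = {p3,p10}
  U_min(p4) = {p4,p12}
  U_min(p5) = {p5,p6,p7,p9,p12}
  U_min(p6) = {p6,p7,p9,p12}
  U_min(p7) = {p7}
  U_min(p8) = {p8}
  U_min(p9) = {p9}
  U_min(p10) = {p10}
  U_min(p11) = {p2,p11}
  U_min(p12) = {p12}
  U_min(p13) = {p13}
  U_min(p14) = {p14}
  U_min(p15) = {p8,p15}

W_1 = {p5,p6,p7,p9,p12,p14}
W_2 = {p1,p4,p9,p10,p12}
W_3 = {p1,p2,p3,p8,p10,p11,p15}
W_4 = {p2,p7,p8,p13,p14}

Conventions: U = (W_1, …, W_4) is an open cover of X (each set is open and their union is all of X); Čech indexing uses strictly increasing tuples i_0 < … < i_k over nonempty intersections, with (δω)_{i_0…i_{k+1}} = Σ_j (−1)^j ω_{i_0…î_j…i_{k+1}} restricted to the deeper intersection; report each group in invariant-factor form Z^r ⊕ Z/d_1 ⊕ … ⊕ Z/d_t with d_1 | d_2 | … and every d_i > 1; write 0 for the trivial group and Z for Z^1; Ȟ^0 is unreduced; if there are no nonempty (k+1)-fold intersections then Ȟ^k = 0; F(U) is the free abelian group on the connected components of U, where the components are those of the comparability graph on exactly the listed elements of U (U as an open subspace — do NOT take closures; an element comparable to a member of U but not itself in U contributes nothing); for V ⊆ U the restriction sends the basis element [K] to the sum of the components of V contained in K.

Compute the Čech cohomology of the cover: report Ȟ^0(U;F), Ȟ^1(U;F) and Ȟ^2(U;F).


Ȟ^0 = Z^7, Ȟ^1 = 0, Ȟ^2 = 0

intersection data:
  W12={p9,p12} W14={p7,p14} W23={p1,p10} W34={p2,p8}
components per intersection:
  W1: {p5,p6,p7,p9,p12} {p14}
  W2: {p1} {p4,p12} {p9} {p10}
  W3: {p1} {p2,p11} {p3,p10} {p8,p15}
  W4: {p2} {p7} {p8} {p13} {p14}
  W12: {p9} {p12}
  W14: {p7} {p14}
  W23: {p1} {p10}
  W34: {p2} {p8}
C dims 15,8; δ0: rk 8, SNF 1^8
Ȟ^0 = (15 − 8) − 0 = 7, so Ȟ^0 ≅ Z^7
Ȟ^1 = (8 − 0) − 8 = 0, so Ȟ^1 ≅ 0
Ȟ^2 = (0 − 0) − 0 = 0, so Ȟ^2 ≅ 0


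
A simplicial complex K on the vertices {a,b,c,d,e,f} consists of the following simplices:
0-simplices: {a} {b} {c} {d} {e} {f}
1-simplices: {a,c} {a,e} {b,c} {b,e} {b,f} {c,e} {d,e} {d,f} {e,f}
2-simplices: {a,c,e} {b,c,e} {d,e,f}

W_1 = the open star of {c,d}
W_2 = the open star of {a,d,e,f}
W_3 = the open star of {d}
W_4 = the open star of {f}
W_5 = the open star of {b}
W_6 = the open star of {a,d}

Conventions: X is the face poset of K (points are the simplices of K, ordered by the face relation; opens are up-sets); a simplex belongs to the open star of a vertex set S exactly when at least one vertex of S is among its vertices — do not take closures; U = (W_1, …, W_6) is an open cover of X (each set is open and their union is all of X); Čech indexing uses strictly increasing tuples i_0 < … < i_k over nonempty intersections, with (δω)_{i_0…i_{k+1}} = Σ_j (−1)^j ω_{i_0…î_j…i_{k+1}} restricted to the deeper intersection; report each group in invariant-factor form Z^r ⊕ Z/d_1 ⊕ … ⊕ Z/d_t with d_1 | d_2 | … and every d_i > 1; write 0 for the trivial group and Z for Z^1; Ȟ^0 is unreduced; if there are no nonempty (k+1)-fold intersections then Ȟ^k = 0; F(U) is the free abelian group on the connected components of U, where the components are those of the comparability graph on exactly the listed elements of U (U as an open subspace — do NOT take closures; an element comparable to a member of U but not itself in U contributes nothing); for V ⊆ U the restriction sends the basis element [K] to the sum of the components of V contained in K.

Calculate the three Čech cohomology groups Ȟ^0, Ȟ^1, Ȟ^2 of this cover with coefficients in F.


cover nerve:
  W1={{c},{d},{a,c},{b,c},{c,e},{d,e},{d,f},{a,c,e},{b,c,e},{d,e,f}} W2={{a},{d},{e},{f},{a,c},{a,e},{b,e},{b,f},{c,e},{d,e},{d,f},{e,f},{a,c,e},{b,c,e},{d,e,f}} W3={{d},{d,e},{d,f},{d,e,f}} W4={{f},{b,f},{d,f},{e,f},{d,e,f}} W5={{b},{b,c},{b,e},{b,f},{b,c,e}} W6={{a},{d},{a,c},{a,e},{d,e},{d,f},{a,c,e},{d,e,f}}
  W12={{d},{a,c},{c,e},{d,e},{d,f},{a,c,e},{b,c,e},{d,e,f}} W13={{d},{d,e},{d,f},{d,e,f}} W14={{d,f},{d,e,f}} W15={{b,c},{b,c,e}} W16={{d},{a,c},{d,e},{d,f},{a,c,e},{d,e,f}} W23={{d},{d,e},{d,f},{d,e,f}} W24={{f},{b,f},{d,f},{e,f},{d,e,f}} W25={{b,e},{b,f},{b,c,e}} W26={{a},{d},{a,c},{a,e},{d,e},{d,f},{a,c,e},{d,e,f}} W34={{d,f},{d,e,f}} W36={{d},{d,e},{d,f},{d,e,f}} W45={{b,f}} W46={{d,f},{d,e,f}}
  W123={{d},{d,e},{d,f},{d,e,f}} W124={{d,f},{d,e,f}} W125={{b,c,e}} W126={{d},{a,c},{d,e},{d,f},{a,c,e},{d,e,f}} W134={{d,f},{d,e,f}} W136={{d},{d,e},{d,f},{d,e,f}} W146={{d,f},{d,e,f}} W234={{d,f},{d,e,f}} W236={{d},{d,e},{d,f},{d,e,f}} W245={{b,f}} W246={{d,f},{d,e,f}} W346={{d,f},{d,e,f}}
  W1234={{d,f},{d,e,f}} W1236={{d},{d,e},{d,f},{d,e,f}} W1246={{d,f},{d,e,f}} W1346={{d,f},{d,e,f}} W2346={{d,f},{d,e,f}}
  W12346={{d,f},{d,e,f}}
components per intersection:
  W1: {{c},{a,c},{b,c},{c,e},{a,c,e},{b,c,e}} {{d},{d,e},{d,f},{d,e,f}}
  W2: {{a},{d},{e},{f},{a,c},{a,e},{b,e},{b,f},{c,e},{d,e},{d,f},{e,f},{a,c,e},{b,c,e},{d,e,f}}
  W3: {{d},{d,e},{d,f},{d,e,f}}
  W4: {{f},{b,f},{d,f},{e,f},{d,e,f}}
  W5: {{b},{b,c},{b,e},{b,f},{b,c,e}}
  W6: {{a},{a,c},{a,e},{a,c,e}} {{d},{d,e},{d,f},{d,e,f}}
  W12: {{d},{d,e},{d,f},{d,e,f}} {{a,c},{c,e},{a,c,e},{b,c,e}}
  W13: {{d},{d,e},{d,f},{d,e,f}}
  W14: {{d,f},{d,e,f}}
  W15: {{b,c},{b,c,e}}
  W16: {{d},{d,e},{d,f},{d,e,f}} {{a,c},{a,c,e}}
  W23: {{d},{d,e},{d,f},{d,e,f}}
  W24: {{f},{b,f},{d,f},{e,f},{d,e,f}}
  W25: {{b,e},{b,c,e}} {{b,f}}
  W26: {{a},{a,c},{a,e},{a,c,e}} {{d},{d,e},{d,f},{d,e,f}}
  W34: {{d,f},{d,e,f}}
  W36: {{d},{d,e},{d,f},{d,e,f}}
  W45: {{b,f}}
  W46: {{d,f},{d,e,f}}
  W123: {{d},{d,e},{d,f},{d,e,f}}
  W124: {{d,f},{d,e,f}}
  W125: {{b,c,e}}
  W126: {{d},{d,e},{d,f},{d,e,f}} {{a,c},{a,c,e}}
  W134: {{d,f},{d,e,f}}
  W136: {{d},{d,e},{d,f},{d,e,f}}
  W146: {{d,f},{d,e,f}}
  W234: {{d,f},{d,e,f}}
  W236: {{d},{d,e},{d,f},{d,e,f}}
  W245: {{b,f}}
  W246: {{d,f},{d,e,f}}
  W346: {{d,f},{d,e,f}}
  W1234: {{d,f},{d,e,f}}
  W1236: {{d},{d,e},{d,f},{d,e,f}}
  W1246: {{d,f},{d,e,f}}
  W1346: {{d,f},{d,e,f}}
  W2346: {{d,f},{d,e,f}}
  W12346: {{d,f},{d,e,f}}
C dims 8,17,13,5; δ0: rk 7, SNF 1^7; δ1: rk 9, SNF 1^9; δ2: rk 4, SNF 1^4
Ȟ^0: (8−7)−0=1 ⇒ Z
Ȟ^1: (17−9)−7=1 ⇒ Z
Ȟ^2: (13−4)−9=0 ⇒ 0

Ȟ^0 ≅ Z,  Ȟ^1 ≅ Z,  Ȟ^2 ≅ 0


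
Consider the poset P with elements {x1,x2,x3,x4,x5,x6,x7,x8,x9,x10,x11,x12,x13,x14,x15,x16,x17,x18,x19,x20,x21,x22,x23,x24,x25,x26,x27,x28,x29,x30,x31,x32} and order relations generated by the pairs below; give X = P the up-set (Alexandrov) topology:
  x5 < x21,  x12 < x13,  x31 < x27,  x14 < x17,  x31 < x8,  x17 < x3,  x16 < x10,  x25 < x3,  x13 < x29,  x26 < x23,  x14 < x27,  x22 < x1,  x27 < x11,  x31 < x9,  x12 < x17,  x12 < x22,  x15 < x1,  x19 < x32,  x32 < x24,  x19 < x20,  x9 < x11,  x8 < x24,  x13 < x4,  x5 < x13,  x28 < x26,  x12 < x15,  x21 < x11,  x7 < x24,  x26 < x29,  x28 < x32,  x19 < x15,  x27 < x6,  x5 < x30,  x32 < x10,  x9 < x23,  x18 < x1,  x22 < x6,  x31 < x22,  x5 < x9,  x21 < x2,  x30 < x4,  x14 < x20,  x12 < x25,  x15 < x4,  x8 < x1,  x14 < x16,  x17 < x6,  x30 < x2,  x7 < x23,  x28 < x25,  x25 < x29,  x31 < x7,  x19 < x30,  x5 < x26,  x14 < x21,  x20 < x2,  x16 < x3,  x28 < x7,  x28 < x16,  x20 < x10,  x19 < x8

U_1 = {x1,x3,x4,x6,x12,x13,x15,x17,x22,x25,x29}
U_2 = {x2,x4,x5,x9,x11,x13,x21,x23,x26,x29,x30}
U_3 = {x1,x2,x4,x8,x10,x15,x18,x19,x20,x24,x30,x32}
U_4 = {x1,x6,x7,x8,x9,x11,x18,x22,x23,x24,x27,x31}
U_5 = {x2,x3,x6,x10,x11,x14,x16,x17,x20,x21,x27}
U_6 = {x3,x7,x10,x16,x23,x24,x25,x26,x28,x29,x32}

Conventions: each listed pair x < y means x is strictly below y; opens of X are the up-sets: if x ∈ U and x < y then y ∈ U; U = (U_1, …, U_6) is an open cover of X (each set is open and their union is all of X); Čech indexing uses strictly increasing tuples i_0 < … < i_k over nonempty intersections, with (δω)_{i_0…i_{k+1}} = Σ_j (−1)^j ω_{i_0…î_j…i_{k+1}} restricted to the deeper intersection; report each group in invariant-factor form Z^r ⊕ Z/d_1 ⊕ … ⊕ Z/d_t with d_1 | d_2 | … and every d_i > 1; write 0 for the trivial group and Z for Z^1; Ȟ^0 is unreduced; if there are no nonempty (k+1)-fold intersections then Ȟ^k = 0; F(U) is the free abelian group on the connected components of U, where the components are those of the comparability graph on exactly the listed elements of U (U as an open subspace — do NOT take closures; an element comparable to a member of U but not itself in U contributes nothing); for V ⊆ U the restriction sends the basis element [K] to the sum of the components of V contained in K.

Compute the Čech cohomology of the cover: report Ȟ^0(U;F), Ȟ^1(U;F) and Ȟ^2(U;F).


Ȟ^0(U;F) ≅ Z, Ȟ^1(U;F) ≅ 0 and Ȟ^2(U;F) ≅ Z/2

nonempty overlaps:
  U12={x4,x13,x29} U13={x1,x4,x15} U14={x1,x6,x22} U15={x3,x6,x17} U16={x3,x25,x29} U23={x2,x4,x30} U24={x9,x11,x23} U25={x2,x11,x21} U26={x23,x26,x29} U34={x1,x8,x18,x24} U35={x2,x10,x20} U36={x10,x24,x32} U45={x6,x11,x27} U46={x7,x23,x24} U56={x3,x10,x16}
  U123={x4} U126={x29} U134={x1} U145={x6} U156={x3} U235={x2} U245={x11} U246={x23} U346={x24} U356={x10}
components per intersection:
  U1: {x1,x3,x4,x6,x12,x13,x15,x17,x22,x25,x29}
  U2: {x2,x4,x5,x9,x11,x13,x21,x23,x26,x29,x30}
  U3: {x1,x2,x4,x8,x10,x15,x18,x19,x20,x24,x30,x32}
  U4: {x1,x6,x7,x8,x9,x11,x18,x22,x23,x24,x27,x31}
  U5: {x2,x3,x6,x10,x11,x14,x16,x17,x20,x21,x27}
  U6: {x3,x7,x10,x16,x23,x24,x25,x26,x28,x29,x32}
  U12: {x4,x13,x29}
  U13: {x1,x4,x15}
  U14: {x1,x6,x22}
  U15: {x3,x6,x17}
  U16: {x3,x25,x29}
  U23: {x2,x4,x30}
  U24: {x9,x11,x23}
  U25: {x2,x11,x21}
  U26: {x23,x26,x29}
  U34: {x1,x8,x18,x24}
  U35: {x2,x10,x20}
  U36: {x10,x24,x32}
  U45: {x6,x11,x27}
  U46: {x7,x23,x24}
  U56: {x3,x10,x16}
  U123: {x4}
  U126: {x29}
  U134: {x1}
  U145: {x6}
  U156: {x3}
  U235: {x2}
  U245: {x11}
  U246: {x23}
  U346: {x24}
  U356: {x10}
C dims 6,15,10; δ0: rk 5, SNF 1^5; δ1: rk 10, SNF 1^9·2
degree 0: 6−5−0 = 1 → Ȟ^0 ≅ Z
degree 1: 15−10−5 = 0 → Ȟ^1 ≅ 0
degree 2: 10−0−10 = 0 plus torsion [2] → Ȟ^2 ≅ Z/2


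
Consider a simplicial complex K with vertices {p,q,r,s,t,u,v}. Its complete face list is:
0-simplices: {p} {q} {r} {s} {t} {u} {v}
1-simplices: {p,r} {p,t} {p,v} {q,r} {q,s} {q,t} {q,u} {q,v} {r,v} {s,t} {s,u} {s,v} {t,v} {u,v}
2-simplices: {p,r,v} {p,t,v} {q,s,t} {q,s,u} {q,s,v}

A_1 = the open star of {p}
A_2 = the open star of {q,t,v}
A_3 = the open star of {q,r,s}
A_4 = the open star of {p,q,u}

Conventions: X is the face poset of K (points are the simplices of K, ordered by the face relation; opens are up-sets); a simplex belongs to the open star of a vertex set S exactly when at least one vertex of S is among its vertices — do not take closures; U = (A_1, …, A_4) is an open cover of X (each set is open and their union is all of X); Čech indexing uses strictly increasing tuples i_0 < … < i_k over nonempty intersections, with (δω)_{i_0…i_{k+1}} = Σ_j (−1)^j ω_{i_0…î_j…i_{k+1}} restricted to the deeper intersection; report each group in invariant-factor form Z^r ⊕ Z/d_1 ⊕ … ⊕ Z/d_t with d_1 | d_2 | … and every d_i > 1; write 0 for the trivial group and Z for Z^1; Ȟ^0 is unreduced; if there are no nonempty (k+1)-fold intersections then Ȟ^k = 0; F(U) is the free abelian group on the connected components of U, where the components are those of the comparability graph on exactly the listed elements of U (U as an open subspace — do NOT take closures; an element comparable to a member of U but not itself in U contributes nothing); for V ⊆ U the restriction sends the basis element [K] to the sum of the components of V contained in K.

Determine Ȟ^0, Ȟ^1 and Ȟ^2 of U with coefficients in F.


Ȟ^0 ≅ Z, Ȟ^1 ≅ Z^2, Ȟ^2 ≅ 0

cover nerve:
  A1={{p},{p,r},{p,t},{p,v},{p,r,v},{p,t,v}} A2={{q},{t},{v},{p,t},{p,v},{q,r},{q,s},{q,t},{q,u},{q,v},{r,v},{s,t},{s,v},{t,v},{u,v},{p,r,v},{p,t,v},{q,s,t},{q,s,u},{q,s,v}} A3={{q},{r},{s},{p,r},{q,r},{q,s},{q,t},{q,u},{q,v},{r,v},{s,t},{s,u},{s,v},{p,r,v},{q,s,t},{q,s,u},{q,s,v}} A4={{p},{q},{u},{p,r},{p,t},{p,v},{q,r},{q,s},{q,t},{q,u},{q,v},{s,u},{u,v},{p,r,v},{p,t,v},{q,s,t},{q,s,u},{q,s,v}}
  A12={{p,t},{p,v},{p,r,v},{p,t,v}} A13={{p,r},{p,r,v}} A14={{p},{p,r},{p,t},{p,v},{p,r,v},{p,t,v}} A23={{q},{q,r},{q,s},{q,t},{q,u},{q,v},{r,v},{s,t},{s,v},{p,r,v},{q,s,t},{q,s,u},{q,s,v}} A24={{q},{p,t},{p,v},{q,r},{q,s},{q,t},{q,u},{q,v},{u,v},{p,r,v},{p,t,v},{q,s,t},{q,s,u},{q,s,v}} A34={{q},{p,r},{q,r},{q,s},{q,t},{q,u},{q,v},{s,u},{p,r,v},{q,s,t},{q,s,u},{q,s,v}}
  A123={{p,r,v}} A124={{p,t},{p,v},{p,r,v},{p,t,v}} A134={{p,r},{p,r,v}} A234={{q},{q,r},{q,s},{q,t},{q,u},{q,v},{p,r,v},{q,s,t},{q,s,u},{q,s,v}}
  A1234={{p,r,v}}
components per intersection:
  A1: {{p},{p,r},{p,t},{p,v},{p,r,v},{p,t,v}}
  A2: {{q},{t},{v},{p,t},{p,v},{q,r},{q,s},{q,t},{q,u},{q,v},{r,v},{s,t},{s,v},{t,v},{u,v},{p,r,v},{p,t,v},{q,s,t},{q,s,u},{q,s,v}}
  A3: {{q},{r},{s},{p,r},{q,r},{q,s},{q,t},{q,u},{q,v},{r,v},{s,t},{s,u},{s,v},{p,r,v},{q,s,t},{q,s,u},{q,s,v}}
  A4: {{p},{p,r},{p,t},{p,v},{p,r,v},{p,t,v}} {{q},{u},{q,r},{q,s},{q,t},{q,u},{q,v},{s,u},{u,v},{q,s,t},{q,s,u},{q,s,v}}
  A12: {{p,t},{p,v},{p,r,v},{p,t,v}}
  A13: {{p,r},{p,r,v}}
  A14: {{p},{p,r},{p,t},{p,v},{p,r,v},{p,t,v}}
  A23: {{q},{q,r},{q,s},{q,t},{q,u},{q,v},{s,t},{s,v},{q,s,t},{q,s,u},{q,s,v}} {{r,v},{p,r,v}}
  A24: {{q},{q,r},{q,s},{q,t},{q,u},{q,v},{q,s,t},{q,s,u},{q,s,v}} {{p,t},{p,v},{p,r,v},{p,t,v}} {{u,v}}
  A34: {{q},{q,r},{q,s},{q,t},{q,u},{q,v},{s,u},{q,s,t},{q,s,u},{q,s,v}} {{p,r},{p,r,v}}
  A123: {{p,r,v}}
  A124: {{p,t},{p,v},{p,r,v},{p,t,v}}
  A134: {{p,r},{p,r,v}}
  A234: {{q},{q,r},{q,s},{q,t},{q,u},{q,v},{q,s,t},{q,s,u},{q,s,v}} {{p,r,v}}
  A1234: {{p,r,v}}
C dims 5,10,5,1; δ0: rk 4, SNF 1^4; δ1: rk 4, SNF 1^4; δ2: rk 1, SNF 1^1
Ȟ^0: (5−4)−0=1 ⇒ Z
Ȟ^1: (10−4)−4=2 ⇒ Z^2
Ȟ^2: (5−1)−4=0 ⇒ 0


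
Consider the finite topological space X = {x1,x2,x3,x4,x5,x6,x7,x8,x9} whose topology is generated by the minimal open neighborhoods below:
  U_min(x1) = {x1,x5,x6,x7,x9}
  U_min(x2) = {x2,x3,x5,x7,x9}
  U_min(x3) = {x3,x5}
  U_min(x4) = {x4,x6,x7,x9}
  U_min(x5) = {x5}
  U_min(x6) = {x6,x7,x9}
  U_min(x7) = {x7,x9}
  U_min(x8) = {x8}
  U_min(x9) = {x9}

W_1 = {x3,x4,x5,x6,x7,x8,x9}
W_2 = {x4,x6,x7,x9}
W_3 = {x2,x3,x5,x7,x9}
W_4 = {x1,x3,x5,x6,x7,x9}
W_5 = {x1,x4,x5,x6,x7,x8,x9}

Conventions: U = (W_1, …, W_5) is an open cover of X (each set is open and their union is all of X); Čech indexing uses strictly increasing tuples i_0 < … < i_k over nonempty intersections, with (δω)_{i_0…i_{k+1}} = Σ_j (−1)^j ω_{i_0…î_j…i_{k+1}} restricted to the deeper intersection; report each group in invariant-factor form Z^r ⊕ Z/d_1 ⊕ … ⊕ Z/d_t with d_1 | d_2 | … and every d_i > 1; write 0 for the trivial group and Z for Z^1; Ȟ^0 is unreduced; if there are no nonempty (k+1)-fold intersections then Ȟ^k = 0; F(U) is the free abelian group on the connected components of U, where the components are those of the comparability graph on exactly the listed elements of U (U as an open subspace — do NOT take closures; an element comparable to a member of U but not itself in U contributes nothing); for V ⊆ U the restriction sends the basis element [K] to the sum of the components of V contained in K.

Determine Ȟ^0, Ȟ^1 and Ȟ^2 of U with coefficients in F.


nonempty intersections:
  W12={x4,x6,x7,x9} W13={x3,x5,x7,x9} W14={x3,x5,x6,x7,x9} W15={x4,x5,x6,x7,x8,x9} W23={x7,x9} W24={x6,x7,x9} W25={x4,x6,x7,x9} W34={x3,x5,x7,x9} W35={x5,x7,x9} W45={x1,x5,x6,x7,x9}
  W123={x7,x9} W124={x6,x7,x9} W125={x4,x6,x7,x9} W134={x3,x5,x7,x9} W135={x5,x7,x9} W145={x5,x6,x7,x9} W234={x7,x9} W235={x7,x9} W245={x6,x7,x9} W345={x5,x7,x9}
  W1234={x7,x9} W1235={x7,x9} W1245={x6,x7,x9} W1345={x5,x7,x9} W2345={x7,x9}
  W12345={x7,x9}
components per intersection:
  W1: {x3,x5} {x4,x6,x7,x9} {x8}
  W2: {x4,x6,x7,x9}
  W3: {x2,x3,x5,x7,x9}
  W4: {x1,x3,x5,x6,x7,x9}
  W5: {x1,x4,x5,x6,x7,x9} {x8}
  W12: {x4,x6,x7,x9}
  W13: {x3,x5} {x7,x9}
  W14: {x3,x5} {x6,x7,x9}
  W15: {x4,x6,x7,x9} {x5} {x8}
  W23: {x7,x9}
  W24: {x6,x7,x9}
  W25: {x4,x6,x7,x9}
  W34: {x3,x5} {x7,x9}
  W35: {x5} {x7,x9}
  W45: {x1,x5,x6,x7,x9}
  W123: {x7,x9}
  W124: {x6,x7,x9}
  W125: {x4,x6,x7,x9}
  W134: {x3,x5} {x7,x9}
  W135: {x5} {x7,x9}
  W145: {x5} {x6,x7,x9}
  W234: {x7,x9}
  W235: {x7,x9}
  W245: {x6,x7,x9}
  W345: {x5} {x7,x9}
  W1234: {x7,x9}
  W1235: {x7,x9}
  W1245: {x6,x7,x9}
  W1345: {x5} {x7,x9}
  W2345: {x7,x9}
  W12345: {x7,x9}
C dims 8,16,14,6; δ0: rk 6, SNF 1^6; δ1: rk 9, SNF 1^9; δ2: rk 5, SNF 1^5
Ȟ^0: (8−6)−0=2 ⇒ Z^2
Ȟ^1: (16−9)−6=1 ⇒ Z
Ȟ^2: (14−5)−9=0 ⇒ 0

Ȟ^0 ≅ Z^2; Ȟ^1 ≅ Z; Ȟ^2 ≅ 0


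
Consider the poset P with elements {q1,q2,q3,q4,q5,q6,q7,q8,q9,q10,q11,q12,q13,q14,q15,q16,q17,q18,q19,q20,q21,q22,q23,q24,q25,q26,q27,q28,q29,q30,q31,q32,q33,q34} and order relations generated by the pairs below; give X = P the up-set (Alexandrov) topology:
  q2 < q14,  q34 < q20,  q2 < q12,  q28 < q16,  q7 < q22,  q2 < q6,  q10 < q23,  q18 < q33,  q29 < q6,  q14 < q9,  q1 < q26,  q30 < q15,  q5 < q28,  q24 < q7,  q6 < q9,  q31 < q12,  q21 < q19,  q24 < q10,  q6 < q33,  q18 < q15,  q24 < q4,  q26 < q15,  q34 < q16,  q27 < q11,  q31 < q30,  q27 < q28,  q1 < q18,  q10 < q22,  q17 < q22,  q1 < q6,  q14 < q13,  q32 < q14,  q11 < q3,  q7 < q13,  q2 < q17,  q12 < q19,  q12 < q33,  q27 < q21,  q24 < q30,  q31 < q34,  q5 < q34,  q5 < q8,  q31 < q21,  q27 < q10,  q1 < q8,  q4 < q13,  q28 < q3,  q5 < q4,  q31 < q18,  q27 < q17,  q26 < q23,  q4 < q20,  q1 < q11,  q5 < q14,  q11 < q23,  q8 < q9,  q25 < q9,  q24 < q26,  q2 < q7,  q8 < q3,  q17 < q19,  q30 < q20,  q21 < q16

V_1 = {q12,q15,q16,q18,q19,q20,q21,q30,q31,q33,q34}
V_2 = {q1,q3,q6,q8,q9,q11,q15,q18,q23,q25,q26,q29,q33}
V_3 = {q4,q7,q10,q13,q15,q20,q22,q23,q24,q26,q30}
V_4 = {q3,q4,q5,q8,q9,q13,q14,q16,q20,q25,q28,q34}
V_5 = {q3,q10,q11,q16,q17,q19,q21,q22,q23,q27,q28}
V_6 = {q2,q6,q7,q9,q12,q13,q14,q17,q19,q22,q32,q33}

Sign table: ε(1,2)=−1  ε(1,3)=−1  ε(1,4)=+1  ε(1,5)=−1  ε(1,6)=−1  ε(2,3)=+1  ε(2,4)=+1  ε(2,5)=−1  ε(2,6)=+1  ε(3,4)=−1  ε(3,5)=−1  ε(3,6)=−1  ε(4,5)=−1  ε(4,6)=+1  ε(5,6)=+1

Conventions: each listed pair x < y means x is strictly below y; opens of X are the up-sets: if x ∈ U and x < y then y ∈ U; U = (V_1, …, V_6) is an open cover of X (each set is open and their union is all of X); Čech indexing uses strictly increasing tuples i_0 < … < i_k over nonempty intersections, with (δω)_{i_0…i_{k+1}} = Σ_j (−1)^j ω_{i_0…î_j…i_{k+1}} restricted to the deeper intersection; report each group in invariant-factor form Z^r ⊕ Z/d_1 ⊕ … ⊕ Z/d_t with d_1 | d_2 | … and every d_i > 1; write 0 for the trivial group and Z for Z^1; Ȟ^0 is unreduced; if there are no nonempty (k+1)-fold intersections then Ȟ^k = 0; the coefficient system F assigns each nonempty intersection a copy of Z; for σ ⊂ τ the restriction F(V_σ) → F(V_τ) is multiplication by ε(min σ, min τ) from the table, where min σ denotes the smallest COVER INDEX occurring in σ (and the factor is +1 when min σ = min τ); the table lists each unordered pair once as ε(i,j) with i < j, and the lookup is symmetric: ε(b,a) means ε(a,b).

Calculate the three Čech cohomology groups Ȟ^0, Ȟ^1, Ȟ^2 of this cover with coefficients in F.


nerve simplices:
  V12={q15,q18,q33} V13={q15,q20,q30} V14={q16,q20,q34} V15={q16,q19,q21} V16={q12,q19,q33} V23={q15,q23,q26} V24={q3,q8,q9,q25} V25={q3,q11,q23} V26={q6,q9,q33} V34={q4,q13,q20} V35={q10,q22,q23} V36={q7,q13,q22} V45={q3,q16,q28} V46={q9,q13,q14} V56={q17,q19,q22}
  V123={q15} V126={q33} V134={q20} V145={q16} V156={q19} V235={q23} V245={q3} V246={q9} V346={q13} V356={q22}
C dims 6,15,10; δ0: rk 6, SNF 1^5·2; δ1: rk 9, SNF 1^9
degree 0: 6−6−0 = 0 → Ȟ^0 ≅ 0
degree 1: 15−9−6 = 0 plus torsion [2] → Ȟ^1 ≅ Z/2
degree 2: 10−0−9 = 1 → Ȟ^2 ≅ Z

Ȟ^0(U;F) ≅ 0, Ȟ^1(U;F) ≅ Z/2, Ȟ^2(U;F) ≅ Z


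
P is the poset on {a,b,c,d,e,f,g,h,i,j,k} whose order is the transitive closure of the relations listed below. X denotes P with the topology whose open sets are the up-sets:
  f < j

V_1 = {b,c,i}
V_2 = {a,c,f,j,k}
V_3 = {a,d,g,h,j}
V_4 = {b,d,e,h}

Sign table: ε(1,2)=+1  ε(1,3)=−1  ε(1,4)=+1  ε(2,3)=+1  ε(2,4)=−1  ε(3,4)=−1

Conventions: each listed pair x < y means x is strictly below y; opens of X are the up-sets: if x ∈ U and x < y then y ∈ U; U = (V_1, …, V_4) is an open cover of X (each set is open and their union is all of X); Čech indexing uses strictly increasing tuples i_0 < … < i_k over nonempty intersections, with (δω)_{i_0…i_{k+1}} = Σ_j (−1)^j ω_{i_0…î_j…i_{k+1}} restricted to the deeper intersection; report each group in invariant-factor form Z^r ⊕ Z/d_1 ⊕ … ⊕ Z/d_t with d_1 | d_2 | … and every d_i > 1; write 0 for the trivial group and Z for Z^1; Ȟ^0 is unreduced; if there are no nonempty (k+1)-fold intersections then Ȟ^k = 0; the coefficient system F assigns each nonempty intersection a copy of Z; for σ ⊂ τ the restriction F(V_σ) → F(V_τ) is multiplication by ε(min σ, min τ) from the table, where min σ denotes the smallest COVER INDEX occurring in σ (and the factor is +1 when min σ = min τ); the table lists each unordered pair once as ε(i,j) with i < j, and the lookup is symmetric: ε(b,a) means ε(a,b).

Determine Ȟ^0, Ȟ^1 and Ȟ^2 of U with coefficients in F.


nonempty intersections:
  V12={c} V14={b} V23={a,j} V34={d,h}
C dims 4,4; δ0: rk 4, SNF 1^3·2
Ȟ^0: (4−4)−0=0 ⇒ 0
Ȟ^1: (4−0)−4=0 plus torsion [2] ⇒ Z/2
Ȟ^2: (0−0)−0=0 ⇒ 0

Ȟ^0 = 0, Ȟ^1 = Z/2 and Ȟ^2 = 0
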